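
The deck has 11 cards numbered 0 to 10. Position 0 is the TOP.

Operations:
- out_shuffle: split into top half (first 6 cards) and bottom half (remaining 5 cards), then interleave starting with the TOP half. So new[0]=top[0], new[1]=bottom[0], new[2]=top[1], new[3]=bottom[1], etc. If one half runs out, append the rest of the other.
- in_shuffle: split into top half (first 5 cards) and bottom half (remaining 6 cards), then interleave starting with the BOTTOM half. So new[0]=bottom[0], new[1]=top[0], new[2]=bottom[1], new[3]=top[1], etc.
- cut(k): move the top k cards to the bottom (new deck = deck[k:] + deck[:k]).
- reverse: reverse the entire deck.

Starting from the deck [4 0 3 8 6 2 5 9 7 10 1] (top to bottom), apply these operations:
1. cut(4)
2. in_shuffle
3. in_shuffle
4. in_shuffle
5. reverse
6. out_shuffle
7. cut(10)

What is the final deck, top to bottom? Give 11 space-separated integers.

Answer: 0 8 2 9 10 4 3 6 5 7 1

Derivation:
After op 1 (cut(4)): [6 2 5 9 7 10 1 4 0 3 8]
After op 2 (in_shuffle): [10 6 1 2 4 5 0 9 3 7 8]
After op 3 (in_shuffle): [5 10 0 6 9 1 3 2 7 4 8]
After op 4 (in_shuffle): [1 5 3 10 2 0 7 6 4 9 8]
After op 5 (reverse): [8 9 4 6 7 0 2 10 3 5 1]
After op 6 (out_shuffle): [8 2 9 10 4 3 6 5 7 1 0]
After op 7 (cut(10)): [0 8 2 9 10 4 3 6 5 7 1]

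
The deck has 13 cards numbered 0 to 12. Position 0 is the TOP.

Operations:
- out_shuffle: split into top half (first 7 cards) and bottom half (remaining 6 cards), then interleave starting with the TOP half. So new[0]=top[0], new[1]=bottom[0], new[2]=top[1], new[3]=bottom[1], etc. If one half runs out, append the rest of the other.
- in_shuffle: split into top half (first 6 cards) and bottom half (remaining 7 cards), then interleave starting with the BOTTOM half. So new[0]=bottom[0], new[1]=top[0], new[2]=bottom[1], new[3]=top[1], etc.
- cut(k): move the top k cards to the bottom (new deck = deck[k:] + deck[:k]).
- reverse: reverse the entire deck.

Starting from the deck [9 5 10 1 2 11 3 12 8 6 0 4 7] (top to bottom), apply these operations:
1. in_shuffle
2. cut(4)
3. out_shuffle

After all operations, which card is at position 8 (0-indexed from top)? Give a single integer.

Answer: 0

Derivation:
After op 1 (in_shuffle): [3 9 12 5 8 10 6 1 0 2 4 11 7]
After op 2 (cut(4)): [8 10 6 1 0 2 4 11 7 3 9 12 5]
After op 3 (out_shuffle): [8 11 10 7 6 3 1 9 0 12 2 5 4]
Position 8: card 0.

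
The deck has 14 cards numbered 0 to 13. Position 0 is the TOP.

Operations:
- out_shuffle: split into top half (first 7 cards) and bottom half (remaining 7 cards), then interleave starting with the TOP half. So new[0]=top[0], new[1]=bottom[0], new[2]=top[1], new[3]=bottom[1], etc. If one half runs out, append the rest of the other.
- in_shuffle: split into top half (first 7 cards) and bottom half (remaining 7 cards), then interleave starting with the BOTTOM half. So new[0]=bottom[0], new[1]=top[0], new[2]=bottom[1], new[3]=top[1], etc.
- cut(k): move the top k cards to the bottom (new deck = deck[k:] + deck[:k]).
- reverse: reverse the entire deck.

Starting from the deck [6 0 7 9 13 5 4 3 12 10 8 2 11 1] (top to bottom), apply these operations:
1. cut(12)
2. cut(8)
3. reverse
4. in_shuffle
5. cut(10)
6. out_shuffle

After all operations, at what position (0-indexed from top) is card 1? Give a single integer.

Answer: 6

Derivation:
After op 1 (cut(12)): [11 1 6 0 7 9 13 5 4 3 12 10 8 2]
After op 2 (cut(8)): [4 3 12 10 8 2 11 1 6 0 7 9 13 5]
After op 3 (reverse): [5 13 9 7 0 6 1 11 2 8 10 12 3 4]
After op 4 (in_shuffle): [11 5 2 13 8 9 10 7 12 0 3 6 4 1]
After op 5 (cut(10)): [3 6 4 1 11 5 2 13 8 9 10 7 12 0]
After op 6 (out_shuffle): [3 13 6 8 4 9 1 10 11 7 5 12 2 0]
Card 1 is at position 6.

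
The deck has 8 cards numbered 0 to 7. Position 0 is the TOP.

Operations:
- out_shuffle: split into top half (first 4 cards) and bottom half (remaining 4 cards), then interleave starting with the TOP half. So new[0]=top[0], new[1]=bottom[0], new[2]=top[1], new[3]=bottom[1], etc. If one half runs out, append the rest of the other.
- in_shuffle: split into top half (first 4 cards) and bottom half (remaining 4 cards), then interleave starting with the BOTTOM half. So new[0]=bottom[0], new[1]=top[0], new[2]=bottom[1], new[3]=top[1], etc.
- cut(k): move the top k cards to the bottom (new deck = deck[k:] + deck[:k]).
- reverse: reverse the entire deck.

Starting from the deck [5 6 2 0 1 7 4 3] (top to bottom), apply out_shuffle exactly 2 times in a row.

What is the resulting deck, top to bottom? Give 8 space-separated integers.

Answer: 5 2 1 4 6 0 7 3

Derivation:
After op 1 (out_shuffle): [5 1 6 7 2 4 0 3]
After op 2 (out_shuffle): [5 2 1 4 6 0 7 3]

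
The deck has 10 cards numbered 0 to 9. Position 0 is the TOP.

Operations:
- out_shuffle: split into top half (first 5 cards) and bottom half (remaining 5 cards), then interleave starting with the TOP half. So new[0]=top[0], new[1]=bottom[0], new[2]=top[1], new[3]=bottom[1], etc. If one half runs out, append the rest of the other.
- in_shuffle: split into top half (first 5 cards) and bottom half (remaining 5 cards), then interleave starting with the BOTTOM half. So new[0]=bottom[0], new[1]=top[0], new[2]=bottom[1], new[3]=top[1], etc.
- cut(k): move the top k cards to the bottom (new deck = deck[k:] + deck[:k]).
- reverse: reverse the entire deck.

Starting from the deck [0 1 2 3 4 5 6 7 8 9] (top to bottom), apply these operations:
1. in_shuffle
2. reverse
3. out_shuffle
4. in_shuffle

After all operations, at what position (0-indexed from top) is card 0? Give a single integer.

After op 1 (in_shuffle): [5 0 6 1 7 2 8 3 9 4]
After op 2 (reverse): [4 9 3 8 2 7 1 6 0 5]
After op 3 (out_shuffle): [4 7 9 1 3 6 8 0 2 5]
After op 4 (in_shuffle): [6 4 8 7 0 9 2 1 5 3]
Card 0 is at position 4.

Answer: 4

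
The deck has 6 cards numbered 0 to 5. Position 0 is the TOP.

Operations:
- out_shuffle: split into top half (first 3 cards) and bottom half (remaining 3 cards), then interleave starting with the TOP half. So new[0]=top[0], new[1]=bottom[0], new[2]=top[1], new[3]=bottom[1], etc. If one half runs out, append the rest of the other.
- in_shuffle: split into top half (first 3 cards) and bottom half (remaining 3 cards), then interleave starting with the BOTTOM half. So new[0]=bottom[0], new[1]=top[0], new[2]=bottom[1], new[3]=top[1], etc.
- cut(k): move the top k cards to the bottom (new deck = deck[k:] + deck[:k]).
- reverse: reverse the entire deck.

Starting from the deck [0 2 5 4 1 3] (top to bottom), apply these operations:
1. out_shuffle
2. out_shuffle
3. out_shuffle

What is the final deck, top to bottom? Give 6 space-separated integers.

After op 1 (out_shuffle): [0 4 2 1 5 3]
After op 2 (out_shuffle): [0 1 4 5 2 3]
After op 3 (out_shuffle): [0 5 1 2 4 3]

Answer: 0 5 1 2 4 3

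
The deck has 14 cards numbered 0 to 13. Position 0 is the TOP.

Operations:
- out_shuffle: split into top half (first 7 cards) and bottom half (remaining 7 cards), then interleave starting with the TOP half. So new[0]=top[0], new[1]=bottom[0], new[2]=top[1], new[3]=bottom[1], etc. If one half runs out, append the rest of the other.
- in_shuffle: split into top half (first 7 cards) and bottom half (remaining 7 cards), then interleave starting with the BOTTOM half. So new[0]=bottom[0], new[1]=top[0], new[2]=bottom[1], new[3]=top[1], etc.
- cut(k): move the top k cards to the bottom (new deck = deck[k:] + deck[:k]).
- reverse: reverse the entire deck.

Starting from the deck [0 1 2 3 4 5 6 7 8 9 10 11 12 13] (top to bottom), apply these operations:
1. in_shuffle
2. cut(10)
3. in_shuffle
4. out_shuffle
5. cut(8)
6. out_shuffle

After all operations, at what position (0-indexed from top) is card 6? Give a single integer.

After op 1 (in_shuffle): [7 0 8 1 9 2 10 3 11 4 12 5 13 6]
After op 2 (cut(10)): [12 5 13 6 7 0 8 1 9 2 10 3 11 4]
After op 3 (in_shuffle): [1 12 9 5 2 13 10 6 3 7 11 0 4 8]
After op 4 (out_shuffle): [1 6 12 3 9 7 5 11 2 0 13 4 10 8]
After op 5 (cut(8)): [2 0 13 4 10 8 1 6 12 3 9 7 5 11]
After op 6 (out_shuffle): [2 6 0 12 13 3 4 9 10 7 8 5 1 11]
Card 6 is at position 1.

Answer: 1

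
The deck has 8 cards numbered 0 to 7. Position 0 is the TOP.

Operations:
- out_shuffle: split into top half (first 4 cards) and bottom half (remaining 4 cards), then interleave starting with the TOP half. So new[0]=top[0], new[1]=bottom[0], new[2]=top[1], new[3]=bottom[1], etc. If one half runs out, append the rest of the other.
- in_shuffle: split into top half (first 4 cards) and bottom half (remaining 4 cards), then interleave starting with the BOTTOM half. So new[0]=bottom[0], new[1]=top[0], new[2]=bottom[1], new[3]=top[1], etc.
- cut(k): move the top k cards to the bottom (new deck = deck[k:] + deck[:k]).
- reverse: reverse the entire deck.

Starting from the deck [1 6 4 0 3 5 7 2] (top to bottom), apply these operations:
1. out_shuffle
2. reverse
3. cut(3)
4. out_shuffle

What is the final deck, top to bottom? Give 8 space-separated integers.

Answer: 4 1 5 2 6 0 3 7

Derivation:
After op 1 (out_shuffle): [1 3 6 5 4 7 0 2]
After op 2 (reverse): [2 0 7 4 5 6 3 1]
After op 3 (cut(3)): [4 5 6 3 1 2 0 7]
After op 4 (out_shuffle): [4 1 5 2 6 0 3 7]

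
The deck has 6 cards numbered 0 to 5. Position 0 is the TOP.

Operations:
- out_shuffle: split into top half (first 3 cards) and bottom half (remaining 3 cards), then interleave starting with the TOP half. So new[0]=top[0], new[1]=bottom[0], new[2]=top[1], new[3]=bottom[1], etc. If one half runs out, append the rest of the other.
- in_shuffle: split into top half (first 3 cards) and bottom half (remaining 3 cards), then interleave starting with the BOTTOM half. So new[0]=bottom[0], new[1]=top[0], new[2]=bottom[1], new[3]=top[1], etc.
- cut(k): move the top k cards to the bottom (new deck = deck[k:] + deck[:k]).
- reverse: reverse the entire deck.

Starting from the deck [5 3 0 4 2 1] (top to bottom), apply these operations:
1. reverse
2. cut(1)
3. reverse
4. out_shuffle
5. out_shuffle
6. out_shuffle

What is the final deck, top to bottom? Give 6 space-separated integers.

Answer: 1 3 4 5 0 2

Derivation:
After op 1 (reverse): [1 2 4 0 3 5]
After op 2 (cut(1)): [2 4 0 3 5 1]
After op 3 (reverse): [1 5 3 0 4 2]
After op 4 (out_shuffle): [1 0 5 4 3 2]
After op 5 (out_shuffle): [1 4 0 3 5 2]
After op 6 (out_shuffle): [1 3 4 5 0 2]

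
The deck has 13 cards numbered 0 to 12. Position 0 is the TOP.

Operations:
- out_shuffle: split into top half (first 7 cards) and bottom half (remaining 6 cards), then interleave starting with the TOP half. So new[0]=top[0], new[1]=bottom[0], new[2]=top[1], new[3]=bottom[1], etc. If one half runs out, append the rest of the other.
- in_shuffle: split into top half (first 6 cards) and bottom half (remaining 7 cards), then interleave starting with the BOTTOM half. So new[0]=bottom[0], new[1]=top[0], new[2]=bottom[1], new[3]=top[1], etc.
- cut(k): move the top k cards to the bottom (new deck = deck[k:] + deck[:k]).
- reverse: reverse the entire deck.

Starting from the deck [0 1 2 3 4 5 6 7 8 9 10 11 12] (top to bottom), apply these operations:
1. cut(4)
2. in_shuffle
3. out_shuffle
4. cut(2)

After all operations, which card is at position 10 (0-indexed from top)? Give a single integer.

After op 1 (cut(4)): [4 5 6 7 8 9 10 11 12 0 1 2 3]
After op 2 (in_shuffle): [10 4 11 5 12 6 0 7 1 8 2 9 3]
After op 3 (out_shuffle): [10 7 4 1 11 8 5 2 12 9 6 3 0]
After op 4 (cut(2)): [4 1 11 8 5 2 12 9 6 3 0 10 7]
Position 10: card 0.

Answer: 0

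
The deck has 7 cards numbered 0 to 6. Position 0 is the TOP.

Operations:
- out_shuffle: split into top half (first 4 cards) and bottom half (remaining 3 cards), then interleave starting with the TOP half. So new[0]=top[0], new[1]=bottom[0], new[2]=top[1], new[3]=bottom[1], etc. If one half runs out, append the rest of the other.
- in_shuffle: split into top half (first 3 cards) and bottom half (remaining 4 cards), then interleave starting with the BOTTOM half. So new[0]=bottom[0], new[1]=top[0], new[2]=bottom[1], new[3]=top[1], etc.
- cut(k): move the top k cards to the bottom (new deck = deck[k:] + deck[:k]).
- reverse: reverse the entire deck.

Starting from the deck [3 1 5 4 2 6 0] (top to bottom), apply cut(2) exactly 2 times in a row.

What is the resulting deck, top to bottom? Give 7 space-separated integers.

After op 1 (cut(2)): [5 4 2 6 0 3 1]
After op 2 (cut(2)): [2 6 0 3 1 5 4]

Answer: 2 6 0 3 1 5 4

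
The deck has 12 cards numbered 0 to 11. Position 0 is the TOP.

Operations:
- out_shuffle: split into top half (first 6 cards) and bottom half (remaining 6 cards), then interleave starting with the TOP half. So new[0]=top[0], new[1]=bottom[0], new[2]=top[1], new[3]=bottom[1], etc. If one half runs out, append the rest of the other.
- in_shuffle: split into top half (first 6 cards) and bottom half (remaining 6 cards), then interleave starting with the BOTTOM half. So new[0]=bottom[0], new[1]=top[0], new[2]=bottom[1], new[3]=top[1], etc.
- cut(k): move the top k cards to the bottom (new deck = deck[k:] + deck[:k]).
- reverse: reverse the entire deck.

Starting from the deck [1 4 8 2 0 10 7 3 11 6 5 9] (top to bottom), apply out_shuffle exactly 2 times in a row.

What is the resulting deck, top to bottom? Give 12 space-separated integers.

After op 1 (out_shuffle): [1 7 4 3 8 11 2 6 0 5 10 9]
After op 2 (out_shuffle): [1 2 7 6 4 0 3 5 8 10 11 9]

Answer: 1 2 7 6 4 0 3 5 8 10 11 9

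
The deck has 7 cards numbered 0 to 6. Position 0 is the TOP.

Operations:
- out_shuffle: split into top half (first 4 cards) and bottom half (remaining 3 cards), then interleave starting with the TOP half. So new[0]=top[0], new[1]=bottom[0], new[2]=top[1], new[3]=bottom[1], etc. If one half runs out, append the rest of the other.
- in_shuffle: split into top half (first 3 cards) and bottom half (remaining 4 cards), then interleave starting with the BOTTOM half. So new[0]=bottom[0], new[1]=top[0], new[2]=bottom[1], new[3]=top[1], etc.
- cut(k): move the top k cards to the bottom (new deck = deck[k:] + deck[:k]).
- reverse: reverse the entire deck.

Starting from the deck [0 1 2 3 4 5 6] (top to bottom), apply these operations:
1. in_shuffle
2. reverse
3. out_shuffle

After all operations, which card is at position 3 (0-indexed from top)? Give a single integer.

Answer: 0

Derivation:
After op 1 (in_shuffle): [3 0 4 1 5 2 6]
After op 2 (reverse): [6 2 5 1 4 0 3]
After op 3 (out_shuffle): [6 4 2 0 5 3 1]
Position 3: card 0.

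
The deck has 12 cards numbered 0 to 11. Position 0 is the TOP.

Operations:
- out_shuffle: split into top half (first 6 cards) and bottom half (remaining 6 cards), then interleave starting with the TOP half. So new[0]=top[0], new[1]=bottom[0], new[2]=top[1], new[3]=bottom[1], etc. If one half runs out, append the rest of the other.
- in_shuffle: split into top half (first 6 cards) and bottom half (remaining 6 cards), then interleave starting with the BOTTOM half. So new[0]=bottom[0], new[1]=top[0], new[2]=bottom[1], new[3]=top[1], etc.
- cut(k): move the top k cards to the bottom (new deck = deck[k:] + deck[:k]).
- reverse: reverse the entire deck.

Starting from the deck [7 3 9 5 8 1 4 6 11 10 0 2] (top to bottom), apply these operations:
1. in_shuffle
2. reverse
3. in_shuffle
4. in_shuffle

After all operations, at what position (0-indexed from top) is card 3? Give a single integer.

Answer: 9

Derivation:
After op 1 (in_shuffle): [4 7 6 3 11 9 10 5 0 8 2 1]
After op 2 (reverse): [1 2 8 0 5 10 9 11 3 6 7 4]
After op 3 (in_shuffle): [9 1 11 2 3 8 6 0 7 5 4 10]
After op 4 (in_shuffle): [6 9 0 1 7 11 5 2 4 3 10 8]
Card 3 is at position 9.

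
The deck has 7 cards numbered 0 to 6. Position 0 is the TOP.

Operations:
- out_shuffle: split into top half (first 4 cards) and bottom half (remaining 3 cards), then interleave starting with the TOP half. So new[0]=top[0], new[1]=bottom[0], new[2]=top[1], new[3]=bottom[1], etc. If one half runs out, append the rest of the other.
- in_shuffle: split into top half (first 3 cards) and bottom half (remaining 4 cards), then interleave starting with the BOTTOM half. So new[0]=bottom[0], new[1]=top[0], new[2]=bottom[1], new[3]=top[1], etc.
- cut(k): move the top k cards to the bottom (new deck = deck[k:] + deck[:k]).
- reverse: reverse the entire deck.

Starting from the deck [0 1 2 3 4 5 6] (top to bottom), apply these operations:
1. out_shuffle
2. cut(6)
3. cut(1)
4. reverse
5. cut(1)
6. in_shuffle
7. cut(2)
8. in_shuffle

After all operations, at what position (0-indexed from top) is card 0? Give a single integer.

After op 1 (out_shuffle): [0 4 1 5 2 6 3]
After op 2 (cut(6)): [3 0 4 1 5 2 6]
After op 3 (cut(1)): [0 4 1 5 2 6 3]
After op 4 (reverse): [3 6 2 5 1 4 0]
After op 5 (cut(1)): [6 2 5 1 4 0 3]
After op 6 (in_shuffle): [1 6 4 2 0 5 3]
After op 7 (cut(2)): [4 2 0 5 3 1 6]
After op 8 (in_shuffle): [5 4 3 2 1 0 6]
Card 0 is at position 5.

Answer: 5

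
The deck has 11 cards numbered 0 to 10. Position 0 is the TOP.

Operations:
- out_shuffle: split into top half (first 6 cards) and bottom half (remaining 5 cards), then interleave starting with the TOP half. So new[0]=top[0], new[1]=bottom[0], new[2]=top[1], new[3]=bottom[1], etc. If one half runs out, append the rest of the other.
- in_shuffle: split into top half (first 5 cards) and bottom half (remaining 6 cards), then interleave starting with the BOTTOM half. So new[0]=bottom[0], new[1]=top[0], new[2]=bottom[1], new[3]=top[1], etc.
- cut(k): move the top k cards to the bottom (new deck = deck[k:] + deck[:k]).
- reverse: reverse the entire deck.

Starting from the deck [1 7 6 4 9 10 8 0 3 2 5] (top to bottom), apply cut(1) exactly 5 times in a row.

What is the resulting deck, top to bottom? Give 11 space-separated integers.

After op 1 (cut(1)): [7 6 4 9 10 8 0 3 2 5 1]
After op 2 (cut(1)): [6 4 9 10 8 0 3 2 5 1 7]
After op 3 (cut(1)): [4 9 10 8 0 3 2 5 1 7 6]
After op 4 (cut(1)): [9 10 8 0 3 2 5 1 7 6 4]
After op 5 (cut(1)): [10 8 0 3 2 5 1 7 6 4 9]

Answer: 10 8 0 3 2 5 1 7 6 4 9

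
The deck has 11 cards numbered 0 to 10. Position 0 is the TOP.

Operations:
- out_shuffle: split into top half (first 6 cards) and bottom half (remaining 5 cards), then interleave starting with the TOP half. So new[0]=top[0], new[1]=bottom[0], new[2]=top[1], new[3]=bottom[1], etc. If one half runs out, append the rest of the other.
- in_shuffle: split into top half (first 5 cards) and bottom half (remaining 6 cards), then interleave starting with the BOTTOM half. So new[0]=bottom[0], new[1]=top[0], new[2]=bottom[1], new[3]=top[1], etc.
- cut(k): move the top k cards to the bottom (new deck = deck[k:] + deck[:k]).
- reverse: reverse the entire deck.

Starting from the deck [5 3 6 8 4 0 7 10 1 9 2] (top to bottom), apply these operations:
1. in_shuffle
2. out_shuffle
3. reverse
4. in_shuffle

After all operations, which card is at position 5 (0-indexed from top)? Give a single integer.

After op 1 (in_shuffle): [0 5 7 3 10 6 1 8 9 4 2]
After op 2 (out_shuffle): [0 1 5 8 7 9 3 4 10 2 6]
After op 3 (reverse): [6 2 10 4 3 9 7 8 5 1 0]
After op 4 (in_shuffle): [9 6 7 2 8 10 5 4 1 3 0]
Position 5: card 10.

Answer: 10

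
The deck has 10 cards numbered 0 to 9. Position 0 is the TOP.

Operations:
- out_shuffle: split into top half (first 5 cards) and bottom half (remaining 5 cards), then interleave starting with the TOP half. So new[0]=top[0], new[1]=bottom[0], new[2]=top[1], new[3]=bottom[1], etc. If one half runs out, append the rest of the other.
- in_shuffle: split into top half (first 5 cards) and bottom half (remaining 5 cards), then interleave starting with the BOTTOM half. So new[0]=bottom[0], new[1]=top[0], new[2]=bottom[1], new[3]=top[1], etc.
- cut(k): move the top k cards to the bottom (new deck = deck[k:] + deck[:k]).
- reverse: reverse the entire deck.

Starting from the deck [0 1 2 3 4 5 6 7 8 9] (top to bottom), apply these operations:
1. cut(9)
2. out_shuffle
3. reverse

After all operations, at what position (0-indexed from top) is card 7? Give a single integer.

After op 1 (cut(9)): [9 0 1 2 3 4 5 6 7 8]
After op 2 (out_shuffle): [9 4 0 5 1 6 2 7 3 8]
After op 3 (reverse): [8 3 7 2 6 1 5 0 4 9]
Card 7 is at position 2.

Answer: 2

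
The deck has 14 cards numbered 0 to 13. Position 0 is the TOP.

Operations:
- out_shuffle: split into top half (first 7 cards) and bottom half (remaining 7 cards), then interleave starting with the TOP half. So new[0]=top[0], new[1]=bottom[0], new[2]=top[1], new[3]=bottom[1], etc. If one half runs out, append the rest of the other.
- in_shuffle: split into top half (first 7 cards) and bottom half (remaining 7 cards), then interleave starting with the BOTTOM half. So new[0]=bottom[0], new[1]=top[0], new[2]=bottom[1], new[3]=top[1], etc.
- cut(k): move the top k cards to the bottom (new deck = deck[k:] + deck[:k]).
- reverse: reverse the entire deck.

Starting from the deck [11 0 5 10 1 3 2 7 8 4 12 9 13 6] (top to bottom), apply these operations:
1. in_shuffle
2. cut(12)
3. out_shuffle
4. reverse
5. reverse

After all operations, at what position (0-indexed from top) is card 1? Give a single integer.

After op 1 (in_shuffle): [7 11 8 0 4 5 12 10 9 1 13 3 6 2]
After op 2 (cut(12)): [6 2 7 11 8 0 4 5 12 10 9 1 13 3]
After op 3 (out_shuffle): [6 5 2 12 7 10 11 9 8 1 0 13 4 3]
After op 4 (reverse): [3 4 13 0 1 8 9 11 10 7 12 2 5 6]
After op 5 (reverse): [6 5 2 12 7 10 11 9 8 1 0 13 4 3]
Card 1 is at position 9.

Answer: 9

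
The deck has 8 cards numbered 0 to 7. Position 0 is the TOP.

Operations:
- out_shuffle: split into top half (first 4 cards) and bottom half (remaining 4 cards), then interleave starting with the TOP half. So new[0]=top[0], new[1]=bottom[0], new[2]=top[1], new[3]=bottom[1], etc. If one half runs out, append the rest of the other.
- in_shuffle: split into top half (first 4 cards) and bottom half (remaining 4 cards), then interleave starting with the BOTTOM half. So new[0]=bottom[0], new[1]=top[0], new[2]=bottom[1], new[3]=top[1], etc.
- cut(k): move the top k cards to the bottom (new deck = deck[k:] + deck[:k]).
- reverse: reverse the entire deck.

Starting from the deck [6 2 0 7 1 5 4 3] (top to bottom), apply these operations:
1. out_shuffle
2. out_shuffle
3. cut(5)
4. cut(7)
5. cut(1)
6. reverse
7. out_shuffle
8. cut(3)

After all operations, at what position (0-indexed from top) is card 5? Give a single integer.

Answer: 2

Derivation:
After op 1 (out_shuffle): [6 1 2 5 0 4 7 3]
After op 2 (out_shuffle): [6 0 1 4 2 7 5 3]
After op 3 (cut(5)): [7 5 3 6 0 1 4 2]
After op 4 (cut(7)): [2 7 5 3 6 0 1 4]
After op 5 (cut(1)): [7 5 3 6 0 1 4 2]
After op 6 (reverse): [2 4 1 0 6 3 5 7]
After op 7 (out_shuffle): [2 6 4 3 1 5 0 7]
After op 8 (cut(3)): [3 1 5 0 7 2 6 4]
Card 5 is at position 2.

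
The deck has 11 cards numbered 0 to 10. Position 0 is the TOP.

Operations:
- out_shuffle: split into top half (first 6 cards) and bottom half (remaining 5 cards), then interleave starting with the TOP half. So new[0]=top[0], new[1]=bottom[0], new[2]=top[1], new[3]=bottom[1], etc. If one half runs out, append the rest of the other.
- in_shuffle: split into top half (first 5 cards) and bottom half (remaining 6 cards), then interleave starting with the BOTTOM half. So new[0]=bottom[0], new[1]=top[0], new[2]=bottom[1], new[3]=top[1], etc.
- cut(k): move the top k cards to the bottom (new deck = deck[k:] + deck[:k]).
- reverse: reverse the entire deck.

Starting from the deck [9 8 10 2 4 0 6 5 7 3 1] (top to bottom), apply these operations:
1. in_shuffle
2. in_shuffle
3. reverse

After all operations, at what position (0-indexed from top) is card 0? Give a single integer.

After op 1 (in_shuffle): [0 9 6 8 5 10 7 2 3 4 1]
After op 2 (in_shuffle): [10 0 7 9 2 6 3 8 4 5 1]
After op 3 (reverse): [1 5 4 8 3 6 2 9 7 0 10]
Card 0 is at position 9.

Answer: 9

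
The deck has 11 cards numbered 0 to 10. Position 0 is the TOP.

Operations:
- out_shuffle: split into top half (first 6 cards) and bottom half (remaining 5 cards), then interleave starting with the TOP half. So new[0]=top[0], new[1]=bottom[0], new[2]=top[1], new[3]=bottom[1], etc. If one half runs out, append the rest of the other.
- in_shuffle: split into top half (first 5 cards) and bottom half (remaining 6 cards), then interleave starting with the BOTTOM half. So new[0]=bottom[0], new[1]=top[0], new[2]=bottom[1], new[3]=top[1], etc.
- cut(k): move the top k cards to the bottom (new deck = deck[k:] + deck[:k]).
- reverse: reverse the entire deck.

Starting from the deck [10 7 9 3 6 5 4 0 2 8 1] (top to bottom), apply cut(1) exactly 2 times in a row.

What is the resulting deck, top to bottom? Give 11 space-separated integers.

After op 1 (cut(1)): [7 9 3 6 5 4 0 2 8 1 10]
After op 2 (cut(1)): [9 3 6 5 4 0 2 8 1 10 7]

Answer: 9 3 6 5 4 0 2 8 1 10 7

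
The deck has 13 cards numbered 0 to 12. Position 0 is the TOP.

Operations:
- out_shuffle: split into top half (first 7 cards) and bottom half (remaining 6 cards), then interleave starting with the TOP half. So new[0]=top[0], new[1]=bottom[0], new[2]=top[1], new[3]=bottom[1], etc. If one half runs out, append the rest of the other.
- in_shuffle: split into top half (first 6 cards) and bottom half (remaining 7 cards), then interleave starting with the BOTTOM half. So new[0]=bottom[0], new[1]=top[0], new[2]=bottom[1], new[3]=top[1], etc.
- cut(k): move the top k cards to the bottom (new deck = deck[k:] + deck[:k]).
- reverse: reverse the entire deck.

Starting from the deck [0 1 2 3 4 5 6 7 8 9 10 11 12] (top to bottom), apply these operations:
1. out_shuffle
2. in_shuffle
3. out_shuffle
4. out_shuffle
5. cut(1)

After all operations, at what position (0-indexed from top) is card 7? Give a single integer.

After op 1 (out_shuffle): [0 7 1 8 2 9 3 10 4 11 5 12 6]
After op 2 (in_shuffle): [3 0 10 7 4 1 11 8 5 2 12 9 6]
After op 3 (out_shuffle): [3 8 0 5 10 2 7 12 4 9 1 6 11]
After op 4 (out_shuffle): [3 12 8 4 0 9 5 1 10 6 2 11 7]
After op 5 (cut(1)): [12 8 4 0 9 5 1 10 6 2 11 7 3]
Card 7 is at position 11.

Answer: 11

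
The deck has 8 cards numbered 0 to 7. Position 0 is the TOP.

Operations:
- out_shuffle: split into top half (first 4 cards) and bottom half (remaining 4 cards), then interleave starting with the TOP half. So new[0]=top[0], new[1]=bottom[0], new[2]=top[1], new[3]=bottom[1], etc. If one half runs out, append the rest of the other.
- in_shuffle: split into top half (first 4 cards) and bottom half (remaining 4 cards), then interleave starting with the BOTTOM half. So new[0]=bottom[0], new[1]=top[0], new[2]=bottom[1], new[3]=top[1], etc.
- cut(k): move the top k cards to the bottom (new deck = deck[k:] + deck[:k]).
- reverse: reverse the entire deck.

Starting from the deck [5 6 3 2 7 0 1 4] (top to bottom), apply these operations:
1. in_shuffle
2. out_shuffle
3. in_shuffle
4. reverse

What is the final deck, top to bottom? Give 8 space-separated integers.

After op 1 (in_shuffle): [7 5 0 6 1 3 4 2]
After op 2 (out_shuffle): [7 1 5 3 0 4 6 2]
After op 3 (in_shuffle): [0 7 4 1 6 5 2 3]
After op 4 (reverse): [3 2 5 6 1 4 7 0]

Answer: 3 2 5 6 1 4 7 0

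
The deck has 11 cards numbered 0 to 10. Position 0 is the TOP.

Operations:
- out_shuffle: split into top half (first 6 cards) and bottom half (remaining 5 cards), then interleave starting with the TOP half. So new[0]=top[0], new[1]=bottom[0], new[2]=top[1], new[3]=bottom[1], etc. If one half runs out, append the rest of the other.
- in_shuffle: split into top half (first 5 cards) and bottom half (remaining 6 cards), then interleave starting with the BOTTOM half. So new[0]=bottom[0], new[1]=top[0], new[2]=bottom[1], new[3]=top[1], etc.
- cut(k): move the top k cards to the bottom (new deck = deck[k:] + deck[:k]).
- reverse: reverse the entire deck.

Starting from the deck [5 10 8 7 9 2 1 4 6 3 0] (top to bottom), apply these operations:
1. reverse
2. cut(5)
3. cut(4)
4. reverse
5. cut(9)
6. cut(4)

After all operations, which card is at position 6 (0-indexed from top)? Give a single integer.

Answer: 0

Derivation:
After op 1 (reverse): [0 3 6 4 1 2 9 7 8 10 5]
After op 2 (cut(5)): [2 9 7 8 10 5 0 3 6 4 1]
After op 3 (cut(4)): [10 5 0 3 6 4 1 2 9 7 8]
After op 4 (reverse): [8 7 9 2 1 4 6 3 0 5 10]
After op 5 (cut(9)): [5 10 8 7 9 2 1 4 6 3 0]
After op 6 (cut(4)): [9 2 1 4 6 3 0 5 10 8 7]
Position 6: card 0.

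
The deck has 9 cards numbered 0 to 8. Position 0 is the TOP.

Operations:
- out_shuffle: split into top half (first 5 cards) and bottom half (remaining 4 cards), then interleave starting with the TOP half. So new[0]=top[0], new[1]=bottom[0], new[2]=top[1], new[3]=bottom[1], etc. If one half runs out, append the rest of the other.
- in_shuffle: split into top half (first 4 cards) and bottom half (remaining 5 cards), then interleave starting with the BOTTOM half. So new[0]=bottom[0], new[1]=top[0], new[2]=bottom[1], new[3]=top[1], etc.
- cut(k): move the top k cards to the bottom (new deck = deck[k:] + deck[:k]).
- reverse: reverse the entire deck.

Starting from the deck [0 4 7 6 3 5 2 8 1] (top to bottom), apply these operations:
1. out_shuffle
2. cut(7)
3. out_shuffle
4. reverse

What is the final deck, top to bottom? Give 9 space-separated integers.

Answer: 4 6 5 8 0 7 3 2 1

Derivation:
After op 1 (out_shuffle): [0 5 4 2 7 8 6 1 3]
After op 2 (cut(7)): [1 3 0 5 4 2 7 8 6]
After op 3 (out_shuffle): [1 2 3 7 0 8 5 6 4]
After op 4 (reverse): [4 6 5 8 0 7 3 2 1]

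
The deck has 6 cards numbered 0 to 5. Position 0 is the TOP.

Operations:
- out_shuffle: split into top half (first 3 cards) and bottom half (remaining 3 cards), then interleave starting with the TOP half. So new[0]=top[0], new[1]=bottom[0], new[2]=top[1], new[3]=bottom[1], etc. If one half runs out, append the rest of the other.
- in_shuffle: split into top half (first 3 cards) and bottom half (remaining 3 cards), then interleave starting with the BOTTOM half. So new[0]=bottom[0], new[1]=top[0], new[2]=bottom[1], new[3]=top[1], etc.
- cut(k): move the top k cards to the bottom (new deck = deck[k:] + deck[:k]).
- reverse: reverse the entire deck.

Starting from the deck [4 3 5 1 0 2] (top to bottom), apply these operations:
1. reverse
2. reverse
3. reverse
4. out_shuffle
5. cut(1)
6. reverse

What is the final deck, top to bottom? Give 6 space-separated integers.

Answer: 2 4 1 3 0 5

Derivation:
After op 1 (reverse): [2 0 1 5 3 4]
After op 2 (reverse): [4 3 5 1 0 2]
After op 3 (reverse): [2 0 1 5 3 4]
After op 4 (out_shuffle): [2 5 0 3 1 4]
After op 5 (cut(1)): [5 0 3 1 4 2]
After op 6 (reverse): [2 4 1 3 0 5]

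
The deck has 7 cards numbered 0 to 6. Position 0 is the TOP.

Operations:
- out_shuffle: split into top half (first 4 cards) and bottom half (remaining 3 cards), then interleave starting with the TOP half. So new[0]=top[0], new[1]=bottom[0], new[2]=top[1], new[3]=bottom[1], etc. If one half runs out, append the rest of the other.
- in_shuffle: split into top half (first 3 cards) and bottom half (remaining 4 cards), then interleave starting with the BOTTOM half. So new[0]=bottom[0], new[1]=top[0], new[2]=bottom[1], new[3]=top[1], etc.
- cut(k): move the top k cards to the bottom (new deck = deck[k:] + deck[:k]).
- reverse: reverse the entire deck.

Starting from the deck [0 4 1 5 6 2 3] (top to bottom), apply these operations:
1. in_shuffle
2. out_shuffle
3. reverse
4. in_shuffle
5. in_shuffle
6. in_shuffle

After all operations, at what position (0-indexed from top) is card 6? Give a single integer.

Answer: 2

Derivation:
After op 1 (in_shuffle): [5 0 6 4 2 1 3]
After op 2 (out_shuffle): [5 2 0 1 6 3 4]
After op 3 (reverse): [4 3 6 1 0 2 5]
After op 4 (in_shuffle): [1 4 0 3 2 6 5]
After op 5 (in_shuffle): [3 1 2 4 6 0 5]
After op 6 (in_shuffle): [4 3 6 1 0 2 5]
Card 6 is at position 2.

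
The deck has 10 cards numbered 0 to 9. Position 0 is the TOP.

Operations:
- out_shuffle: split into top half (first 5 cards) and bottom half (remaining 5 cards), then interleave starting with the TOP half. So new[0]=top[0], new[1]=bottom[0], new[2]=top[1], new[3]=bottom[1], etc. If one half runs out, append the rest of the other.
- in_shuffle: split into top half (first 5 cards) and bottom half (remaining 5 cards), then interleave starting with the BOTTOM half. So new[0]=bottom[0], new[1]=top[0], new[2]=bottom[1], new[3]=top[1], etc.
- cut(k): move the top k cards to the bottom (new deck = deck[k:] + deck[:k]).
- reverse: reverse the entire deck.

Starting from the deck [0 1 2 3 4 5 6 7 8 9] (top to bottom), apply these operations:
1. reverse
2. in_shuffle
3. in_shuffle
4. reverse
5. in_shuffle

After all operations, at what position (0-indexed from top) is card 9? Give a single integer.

After op 1 (reverse): [9 8 7 6 5 4 3 2 1 0]
After op 2 (in_shuffle): [4 9 3 8 2 7 1 6 0 5]
After op 3 (in_shuffle): [7 4 1 9 6 3 0 8 5 2]
After op 4 (reverse): [2 5 8 0 3 6 9 1 4 7]
After op 5 (in_shuffle): [6 2 9 5 1 8 4 0 7 3]
Card 9 is at position 2.

Answer: 2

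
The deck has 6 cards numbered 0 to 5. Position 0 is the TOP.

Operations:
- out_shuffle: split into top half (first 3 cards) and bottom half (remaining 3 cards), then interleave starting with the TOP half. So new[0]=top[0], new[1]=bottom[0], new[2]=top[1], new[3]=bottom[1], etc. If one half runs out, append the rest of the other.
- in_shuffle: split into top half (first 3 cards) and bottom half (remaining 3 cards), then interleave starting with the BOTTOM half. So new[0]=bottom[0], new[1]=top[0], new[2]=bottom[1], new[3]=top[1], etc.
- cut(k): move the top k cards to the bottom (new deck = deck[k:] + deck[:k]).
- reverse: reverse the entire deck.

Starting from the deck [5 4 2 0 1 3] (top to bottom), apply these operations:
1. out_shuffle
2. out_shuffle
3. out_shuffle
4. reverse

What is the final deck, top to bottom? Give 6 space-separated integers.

Answer: 3 0 4 1 2 5

Derivation:
After op 1 (out_shuffle): [5 0 4 1 2 3]
After op 2 (out_shuffle): [5 1 0 2 4 3]
After op 3 (out_shuffle): [5 2 1 4 0 3]
After op 4 (reverse): [3 0 4 1 2 5]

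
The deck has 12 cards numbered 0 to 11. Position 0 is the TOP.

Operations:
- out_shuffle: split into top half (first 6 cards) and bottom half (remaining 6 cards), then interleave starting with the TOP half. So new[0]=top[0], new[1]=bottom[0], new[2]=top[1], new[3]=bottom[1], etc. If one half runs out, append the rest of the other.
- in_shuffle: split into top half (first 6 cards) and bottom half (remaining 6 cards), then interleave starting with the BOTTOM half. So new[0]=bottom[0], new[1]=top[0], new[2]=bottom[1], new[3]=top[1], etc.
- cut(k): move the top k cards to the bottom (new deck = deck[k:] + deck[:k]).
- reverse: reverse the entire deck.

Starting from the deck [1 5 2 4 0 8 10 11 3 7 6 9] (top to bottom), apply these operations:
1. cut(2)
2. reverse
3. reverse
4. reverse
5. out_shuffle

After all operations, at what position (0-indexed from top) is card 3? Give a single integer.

After op 1 (cut(2)): [2 4 0 8 10 11 3 7 6 9 1 5]
After op 2 (reverse): [5 1 9 6 7 3 11 10 8 0 4 2]
After op 3 (reverse): [2 4 0 8 10 11 3 7 6 9 1 5]
After op 4 (reverse): [5 1 9 6 7 3 11 10 8 0 4 2]
After op 5 (out_shuffle): [5 11 1 10 9 8 6 0 7 4 3 2]
Card 3 is at position 10.

Answer: 10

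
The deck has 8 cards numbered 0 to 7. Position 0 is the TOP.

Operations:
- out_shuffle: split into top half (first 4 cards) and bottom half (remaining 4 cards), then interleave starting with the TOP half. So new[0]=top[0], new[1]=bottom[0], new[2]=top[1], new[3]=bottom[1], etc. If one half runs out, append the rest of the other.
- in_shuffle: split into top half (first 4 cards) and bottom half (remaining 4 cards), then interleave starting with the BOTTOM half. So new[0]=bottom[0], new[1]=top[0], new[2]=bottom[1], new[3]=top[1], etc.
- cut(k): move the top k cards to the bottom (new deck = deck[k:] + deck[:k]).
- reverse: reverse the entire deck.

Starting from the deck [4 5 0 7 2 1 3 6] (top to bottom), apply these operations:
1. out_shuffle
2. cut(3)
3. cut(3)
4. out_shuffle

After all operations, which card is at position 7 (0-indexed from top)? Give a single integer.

Answer: 3

Derivation:
After op 1 (out_shuffle): [4 2 5 1 0 3 7 6]
After op 2 (cut(3)): [1 0 3 7 6 4 2 5]
After op 3 (cut(3)): [7 6 4 2 5 1 0 3]
After op 4 (out_shuffle): [7 5 6 1 4 0 2 3]
Position 7: card 3.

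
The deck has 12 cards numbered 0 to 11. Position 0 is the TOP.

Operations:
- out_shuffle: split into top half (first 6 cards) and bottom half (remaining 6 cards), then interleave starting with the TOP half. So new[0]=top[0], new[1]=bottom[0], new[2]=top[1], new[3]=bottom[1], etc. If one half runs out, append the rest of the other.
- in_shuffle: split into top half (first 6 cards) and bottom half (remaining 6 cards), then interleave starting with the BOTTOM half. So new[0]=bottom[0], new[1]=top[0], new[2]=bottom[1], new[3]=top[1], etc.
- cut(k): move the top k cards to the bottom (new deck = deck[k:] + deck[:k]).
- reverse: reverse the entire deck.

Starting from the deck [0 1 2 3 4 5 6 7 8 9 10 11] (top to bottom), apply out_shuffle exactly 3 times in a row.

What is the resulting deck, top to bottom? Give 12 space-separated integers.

After op 1 (out_shuffle): [0 6 1 7 2 8 3 9 4 10 5 11]
After op 2 (out_shuffle): [0 3 6 9 1 4 7 10 2 5 8 11]
After op 3 (out_shuffle): [0 7 3 10 6 2 9 5 1 8 4 11]

Answer: 0 7 3 10 6 2 9 5 1 8 4 11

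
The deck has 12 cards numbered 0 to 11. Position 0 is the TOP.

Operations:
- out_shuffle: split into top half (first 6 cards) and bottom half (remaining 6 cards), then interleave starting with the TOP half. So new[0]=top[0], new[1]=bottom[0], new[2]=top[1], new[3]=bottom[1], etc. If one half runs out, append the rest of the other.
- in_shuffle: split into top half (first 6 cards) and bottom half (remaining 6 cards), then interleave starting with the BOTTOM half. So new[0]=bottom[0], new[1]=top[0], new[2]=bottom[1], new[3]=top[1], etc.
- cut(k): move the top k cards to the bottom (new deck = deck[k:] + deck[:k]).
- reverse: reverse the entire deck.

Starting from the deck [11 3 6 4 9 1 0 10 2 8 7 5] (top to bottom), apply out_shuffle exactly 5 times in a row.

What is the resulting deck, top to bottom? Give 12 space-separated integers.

Answer: 11 7 8 2 10 0 1 9 4 6 3 5

Derivation:
After op 1 (out_shuffle): [11 0 3 10 6 2 4 8 9 7 1 5]
After op 2 (out_shuffle): [11 4 0 8 3 9 10 7 6 1 2 5]
After op 3 (out_shuffle): [11 10 4 7 0 6 8 1 3 2 9 5]
After op 4 (out_shuffle): [11 8 10 1 4 3 7 2 0 9 6 5]
After op 5 (out_shuffle): [11 7 8 2 10 0 1 9 4 6 3 5]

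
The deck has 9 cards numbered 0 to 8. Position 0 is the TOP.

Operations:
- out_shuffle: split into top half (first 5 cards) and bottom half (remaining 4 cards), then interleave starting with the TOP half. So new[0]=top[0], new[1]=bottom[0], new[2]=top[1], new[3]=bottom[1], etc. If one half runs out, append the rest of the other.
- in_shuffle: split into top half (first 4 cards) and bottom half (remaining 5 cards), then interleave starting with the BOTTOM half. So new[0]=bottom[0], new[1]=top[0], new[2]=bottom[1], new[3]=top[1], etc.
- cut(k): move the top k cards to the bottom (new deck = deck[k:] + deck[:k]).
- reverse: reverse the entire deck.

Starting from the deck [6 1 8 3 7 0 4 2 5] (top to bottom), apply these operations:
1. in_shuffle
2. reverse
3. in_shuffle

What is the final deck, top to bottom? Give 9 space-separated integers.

After op 1 (in_shuffle): [7 6 0 1 4 8 2 3 5]
After op 2 (reverse): [5 3 2 8 4 1 0 6 7]
After op 3 (in_shuffle): [4 5 1 3 0 2 6 8 7]

Answer: 4 5 1 3 0 2 6 8 7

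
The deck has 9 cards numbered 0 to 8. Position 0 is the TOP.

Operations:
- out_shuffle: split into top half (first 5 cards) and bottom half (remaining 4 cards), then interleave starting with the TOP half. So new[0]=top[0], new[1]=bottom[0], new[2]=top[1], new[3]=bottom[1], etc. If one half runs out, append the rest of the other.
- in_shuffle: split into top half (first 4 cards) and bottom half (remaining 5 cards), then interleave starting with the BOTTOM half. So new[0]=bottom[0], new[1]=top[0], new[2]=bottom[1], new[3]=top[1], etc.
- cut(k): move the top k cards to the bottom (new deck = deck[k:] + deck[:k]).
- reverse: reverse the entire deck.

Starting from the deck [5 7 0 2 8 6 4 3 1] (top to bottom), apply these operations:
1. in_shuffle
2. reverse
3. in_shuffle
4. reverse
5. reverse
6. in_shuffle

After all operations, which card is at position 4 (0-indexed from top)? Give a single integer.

Answer: 5

Derivation:
After op 1 (in_shuffle): [8 5 6 7 4 0 3 2 1]
After op 2 (reverse): [1 2 3 0 4 7 6 5 8]
After op 3 (in_shuffle): [4 1 7 2 6 3 5 0 8]
After op 4 (reverse): [8 0 5 3 6 2 7 1 4]
After op 5 (reverse): [4 1 7 2 6 3 5 0 8]
After op 6 (in_shuffle): [6 4 3 1 5 7 0 2 8]
Position 4: card 5.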